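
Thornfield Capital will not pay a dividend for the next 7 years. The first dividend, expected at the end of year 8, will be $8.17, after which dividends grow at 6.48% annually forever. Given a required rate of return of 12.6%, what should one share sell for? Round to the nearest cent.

Deferred-dividend DDM. At t=7 the remaining stream is a growing perpetuity with first payment D_8 = 8.17.
V_7 = D_8/(r−g) = 8.17/(0.126−0.0648) = 133.4967
P₀ = V_7/(1+r)^7 = 133.4967/(1+0.126)^7 = 58.1704

$58.17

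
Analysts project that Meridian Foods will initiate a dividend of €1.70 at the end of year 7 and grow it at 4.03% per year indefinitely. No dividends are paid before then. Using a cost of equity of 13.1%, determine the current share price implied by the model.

€8.96

Deferred-dividend DDM. At t=6 the remaining stream is a growing perpetuity with first payment D_7 = 1.70.
V_6 = D_7/(r−g) = 1.70/(0.131−0.0403) = 18.7431
P₀ = V_6/(1+r)^6 = 18.7431/(1+0.131)^6 = 8.9550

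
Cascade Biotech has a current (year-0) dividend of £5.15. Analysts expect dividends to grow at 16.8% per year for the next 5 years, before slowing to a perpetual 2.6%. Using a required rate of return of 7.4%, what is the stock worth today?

Two-stage DDM. Project D₁…D_5 at 0.168, terminal growth 0.026, discount at r = 0.074.
D_1 = 6.0152
D_2 = 7.0258
D_3 = 8.2061
D_4 = 9.5847
D_5 = 11.1949
Terminal value at t=5: TV = D_6/(r−g) = 11.4860/(0.074−0.026) = 239.2917
P₀ = 6.0152/(1+0.074)^1 + 7.0258/(1+0.074)^2 + 8.2061/(1+0.074)^3 + 9.5847/(1+0.074)^4 + 11.1949/(1+0.074)^5 + 239.2917/(1+0.074)^5 = 200.8119

£200.81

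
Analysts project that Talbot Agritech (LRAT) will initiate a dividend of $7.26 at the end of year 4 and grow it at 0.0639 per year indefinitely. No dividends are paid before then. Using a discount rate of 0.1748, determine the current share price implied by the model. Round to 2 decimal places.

$40.38

Deferred-dividend DDM. At t=3 the remaining stream is a growing perpetuity with first payment D_4 = 7.26.
V_3 = D_4/(r−g) = 7.26/(0.1748−0.0639) = 65.4644
P₀ = V_3/(1+r)^3 = 65.4644/(1+0.1748)^3 = 40.3751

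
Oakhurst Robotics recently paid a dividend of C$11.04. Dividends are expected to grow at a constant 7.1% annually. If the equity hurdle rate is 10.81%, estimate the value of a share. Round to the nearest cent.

Gordon growth model: P₀ = D₁/(r − g). D₁ = 11.04 × (1 + 0.071) = 11.8238.
P₀ = 11.8238 / (0.1081 − 0.071) = 11.8238 / 0.0371 = 318.7019

C$318.70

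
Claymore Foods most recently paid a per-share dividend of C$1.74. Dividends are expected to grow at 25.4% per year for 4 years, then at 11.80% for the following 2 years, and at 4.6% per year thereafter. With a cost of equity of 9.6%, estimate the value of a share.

C$80.91

Three-stage DDM. Project D₁…D_6; terminal Gordon value at t=6 with g = 0.046; discount at r = 0.096.
D_1 = 2.1820
D_2 = 2.7362
D_3 = 3.4312
D_4 = 4.3027
D_5 = 4.8104
D_6 = 5.3780
TV_6 = 5.6254/(0.096−0.046) = 112.5083
P₀ = Σ Dₜ/(1+r)ᵗ + TV_6/(1+r)^6 = 80.9129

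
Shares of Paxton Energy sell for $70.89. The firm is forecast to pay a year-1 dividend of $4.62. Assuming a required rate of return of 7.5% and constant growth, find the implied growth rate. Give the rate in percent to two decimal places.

0.98%

From P₀ = D₁/(r − g), the implied growth is g = r − D₁/P₀.
g = 0.075 − 4.62/70.89 = 0.075 − 0.06517 = 0.00983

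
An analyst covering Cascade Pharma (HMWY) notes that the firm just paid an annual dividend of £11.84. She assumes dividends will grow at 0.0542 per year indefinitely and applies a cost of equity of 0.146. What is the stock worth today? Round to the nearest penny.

Gordon growth model: P₀ = D₁/(r − g). D₁ = 11.84 × (1 + 0.0542) = 12.4817.
P₀ = 12.4817 / (0.146 − 0.0542) = 12.4817 / 0.0918 = 135.9665

£135.97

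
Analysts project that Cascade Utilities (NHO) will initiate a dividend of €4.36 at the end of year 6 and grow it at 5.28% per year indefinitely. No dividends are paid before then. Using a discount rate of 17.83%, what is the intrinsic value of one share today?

Deferred-dividend DDM. At t=5 the remaining stream is a growing perpetuity with first payment D_6 = 4.36.
V_5 = D_6/(r−g) = 4.36/(0.1783−0.0528) = 34.7410
P₀ = V_5/(1+r)^5 = 34.7410/(1+0.1783)^5 = 15.2955

€15.30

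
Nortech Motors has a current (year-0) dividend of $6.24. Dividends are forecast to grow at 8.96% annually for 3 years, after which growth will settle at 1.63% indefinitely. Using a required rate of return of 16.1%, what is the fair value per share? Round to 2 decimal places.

Two-stage DDM. Project D₁…D_3 at 0.0896, terminal growth 0.0163, discount at r = 0.161.
D_1 = 6.7991
D_2 = 7.4083
D_3 = 8.0721
Terminal value at t=3: TV = D_4/(r−g) = 8.2037/(0.161−0.0163) = 56.6943
P₀ = 6.7991/(1+0.161)^1 + 7.4083/(1+0.161)^2 + 8.0721/(1+0.161)^3 + 56.6943/(1+0.161)^3 = 52.7383

$52.74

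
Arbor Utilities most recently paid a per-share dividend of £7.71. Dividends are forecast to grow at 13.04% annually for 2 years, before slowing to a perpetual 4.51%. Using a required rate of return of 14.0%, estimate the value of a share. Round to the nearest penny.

£98.71

Two-stage DDM. Project D₁…D_2 at 0.1304, terminal growth 0.0451, discount at r = 0.14.
D_1 = 8.7154
D_2 = 9.8519
Terminal value at t=2: TV = D_3/(r−g) = 10.2962/(0.14−0.0451) = 108.4951
P₀ = 8.7154/(1+0.14)^1 + 9.8519/(1+0.14)^2 + 108.4951/(1+0.14)^2 = 98.7093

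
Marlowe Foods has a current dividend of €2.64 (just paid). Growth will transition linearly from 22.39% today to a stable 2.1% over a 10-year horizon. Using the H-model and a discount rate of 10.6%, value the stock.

H-model: P₀ = D₀[(1+g_L) + H(g_S−g_L)]/(r−g_L), with H = 10/2 = 5.
P₀ = 2.64 × [(1+0.021) + 5×(0.2239−0.021)] / (0.106−0.021)
   = 2.64 × 2.0355 / 0.085 = 63.2202

€63.22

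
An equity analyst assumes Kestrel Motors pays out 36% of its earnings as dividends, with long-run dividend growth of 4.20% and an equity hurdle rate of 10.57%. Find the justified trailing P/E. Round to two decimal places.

5.89

Justified trailing P/E = b(1+g)/(r−g) = 0.36×(1+0.042)/(0.1057−0.042) = 5.8889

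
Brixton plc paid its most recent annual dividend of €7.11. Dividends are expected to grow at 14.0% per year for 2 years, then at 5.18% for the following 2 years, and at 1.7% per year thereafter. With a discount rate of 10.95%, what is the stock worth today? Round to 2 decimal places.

€102.84

Three-stage DDM. Project D₁…D_4; terminal Gordon value at t=4 with g = 0.017; discount at r = 0.1095.
D_1 = 8.1054
D_2 = 9.2402
D_3 = 9.7188
D_4 = 10.2222
TV_4 = 10.3960/(0.1095−0.017) = 112.3893
P₀ = Σ Dₜ/(1+r)ᵗ + TV_4/(1+r)^4 = 102.8413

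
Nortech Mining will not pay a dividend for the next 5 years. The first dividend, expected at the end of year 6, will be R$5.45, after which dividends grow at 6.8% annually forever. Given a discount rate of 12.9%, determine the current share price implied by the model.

Deferred-dividend DDM. At t=5 the remaining stream is a growing perpetuity with first payment D_6 = 5.45.
V_5 = D_6/(r−g) = 5.45/(0.129−0.068) = 89.3443
P₀ = V_5/(1+r)^5 = 89.3443/(1+0.129)^5 = 48.7076

R$48.71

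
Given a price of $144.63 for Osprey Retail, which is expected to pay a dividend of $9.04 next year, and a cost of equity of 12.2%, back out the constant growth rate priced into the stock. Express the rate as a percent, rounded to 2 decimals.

From P₀ = D₁/(r − g), the implied growth is g = r − D₁/P₀.
g = 0.122 − 9.04/144.63 = 0.122 − 0.06250 = 0.05950

5.95%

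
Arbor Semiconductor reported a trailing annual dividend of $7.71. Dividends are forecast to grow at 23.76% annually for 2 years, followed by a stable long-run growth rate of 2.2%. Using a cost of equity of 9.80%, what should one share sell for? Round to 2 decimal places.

Two-stage DDM. Project D₁…D_2 at 0.2376, terminal growth 0.022, discount at r = 0.098.
D_1 = 9.5419
D_2 = 11.8091
Terminal value at t=2: TV = D_3/(r−g) = 12.0688/(0.098−0.022) = 158.8007
P₀ = 9.5419/(1+0.098)^1 + 11.8091/(1+0.098)^2 + 158.8007/(1+0.098)^2 = 150.2041

$150.20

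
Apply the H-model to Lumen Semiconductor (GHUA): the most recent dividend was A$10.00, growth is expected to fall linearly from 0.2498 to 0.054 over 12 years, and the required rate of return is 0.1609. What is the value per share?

H-model: P₀ = D₀[(1+g_L) + H(g_S−g_L)]/(r−g_L), with H = 12/2 = 6.
P₀ = 10.00 × [(1+0.054) + 6×(0.2498−0.054)] / (0.1609−0.054)
   = 10.00 × 2.2288 / 0.1069 = 208.4939

A$208.49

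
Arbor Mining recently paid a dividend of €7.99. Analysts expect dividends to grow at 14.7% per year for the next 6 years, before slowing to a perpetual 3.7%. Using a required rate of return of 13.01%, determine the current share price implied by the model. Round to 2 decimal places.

€147.80

Two-stage DDM. Project D₁…D_6 at 0.147, terminal growth 0.037, discount at r = 0.1301.
D_1 = 9.1645
D_2 = 10.5117
D_3 = 12.0569
D_4 = 13.8293
D_5 = 15.8622
D_6 = 18.1940
Terminal value at t=6: TV = D_7/(r−g) = 18.8671/(0.1301−0.037) = 202.6546
P₀ = 9.1645/(1+0.1301)^1 + 10.5117/(1+0.1301)^2 + 12.0569/(1+0.1301)^3 + 13.8293/(1+0.1301)^4 + 15.8622/(1+0.1301)^5 + 18.1940/(1+0.1301)^6 + 202.6546/(1+0.1301)^6 = 147.7998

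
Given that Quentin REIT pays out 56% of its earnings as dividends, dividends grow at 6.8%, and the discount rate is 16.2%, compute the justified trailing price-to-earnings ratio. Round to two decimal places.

6.36

Justified trailing P/E = b(1+g)/(r−g) = 0.56×(1+0.068)/(0.162−0.068) = 6.3626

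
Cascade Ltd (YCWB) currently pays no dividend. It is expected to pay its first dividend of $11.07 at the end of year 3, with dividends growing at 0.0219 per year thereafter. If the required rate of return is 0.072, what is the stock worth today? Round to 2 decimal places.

$192.27

Deferred-dividend DDM. At t=2 the remaining stream is a growing perpetuity with first payment D_3 = 11.07.
V_2 = D_3/(r−g) = 11.07/(0.072−0.0219) = 220.9581
P₀ = V_2/(1+r)^2 = 220.9581/(1+0.072)^2 = 192.2739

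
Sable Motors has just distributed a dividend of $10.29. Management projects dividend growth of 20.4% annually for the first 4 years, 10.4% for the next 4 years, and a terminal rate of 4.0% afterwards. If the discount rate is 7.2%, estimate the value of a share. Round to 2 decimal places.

Three-stage DDM. Project D₁…D_8; terminal Gordon value at t=8 with g = 0.04; discount at r = 0.072.
D_1 = 12.3892
D_2 = 14.9165
D_3 = 17.9595
D_4 = 21.6233
D_5 = 23.8721
D_6 = 26.3548
D_7 = 29.0957
D_8 = 32.1216
TV_8 = 33.4065/(0.072−0.04) = 1043.9531
P₀ = Σ Dₜ/(1+r)ᵗ + TV_8/(1+r)^8 = 724.5996

$724.60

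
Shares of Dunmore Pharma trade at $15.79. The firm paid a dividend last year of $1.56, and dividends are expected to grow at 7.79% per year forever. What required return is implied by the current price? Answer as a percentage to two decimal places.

18.44%

Rearranging the constant-growth DDM: r = D₁/P₀ + g.
D₁ = 1.56 × (1 + 0.0779) = 1.6815.
r = 1.6815 / 15.79 + 0.0779 = 0.10649 + 0.0779 = 0.18439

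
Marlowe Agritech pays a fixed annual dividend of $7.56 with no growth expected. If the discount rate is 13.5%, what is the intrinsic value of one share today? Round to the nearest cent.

$56.00

Zero-growth DDM (perpetuity): P₀ = D/r = 7.56 / 0.135 = 56.0000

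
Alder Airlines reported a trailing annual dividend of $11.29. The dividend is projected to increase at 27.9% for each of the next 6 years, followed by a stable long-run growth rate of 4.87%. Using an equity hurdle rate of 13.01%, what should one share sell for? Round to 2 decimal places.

Two-stage DDM. Project D₁…D_6 at 0.279, terminal growth 0.0487, discount at r = 0.1301.
D_1 = 14.4399
D_2 = 18.4686
D_3 = 23.6214
D_4 = 30.2118
D_5 = 38.6408
D_6 = 49.4216
Terminal value at t=6: TV = D_7/(r−g) = 51.8285/(0.1301−0.0487) = 636.7135
P₀ = 14.4399/(1+0.1301)^1 + 18.4686/(1+0.1301)^2 + 23.6214/(1+0.1301)^3 + 30.2118/(1+0.1301)^4 + 38.6408/(1+0.1301)^5 + 49.4216/(1+0.1301)^6 + 636.7135/(1+0.1301)^6 = 412.4799

$412.48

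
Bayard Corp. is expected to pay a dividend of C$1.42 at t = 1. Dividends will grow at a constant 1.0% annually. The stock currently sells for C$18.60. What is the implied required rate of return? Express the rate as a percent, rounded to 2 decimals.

Rearranging the constant-growth DDM: r = D₁/P₀ + g.
r = 1.4200 / 18.60 + 0.01 = 0.07634 + 0.01 = 0.08634

8.63%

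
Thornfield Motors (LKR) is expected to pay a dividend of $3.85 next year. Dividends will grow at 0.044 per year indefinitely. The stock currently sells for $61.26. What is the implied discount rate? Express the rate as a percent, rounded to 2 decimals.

Rearranging the constant-growth DDM: r = D₁/P₀ + g.
r = 3.8500 / 61.26 + 0.044 = 0.06285 + 0.044 = 0.10685

10.68%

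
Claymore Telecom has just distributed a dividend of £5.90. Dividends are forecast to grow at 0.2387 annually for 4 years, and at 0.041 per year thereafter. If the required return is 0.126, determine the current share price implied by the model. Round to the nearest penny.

£135.95

Two-stage DDM. Project D₁…D_4 at 0.2387, terminal growth 0.041, discount at r = 0.126.
D_1 = 7.3083
D_2 = 9.0528
D_3 = 11.2137
D_4 = 13.8905
Terminal value at t=4: TV = D_5/(r−g) = 14.4600/(0.126−0.041) = 170.1173
P₀ = 7.3083/(1+0.126)^1 + 9.0528/(1+0.126)^2 + 11.2137/(1+0.126)^3 + 13.8905/(1+0.126)^4 + 170.1173/(1+0.126)^4 = 135.9530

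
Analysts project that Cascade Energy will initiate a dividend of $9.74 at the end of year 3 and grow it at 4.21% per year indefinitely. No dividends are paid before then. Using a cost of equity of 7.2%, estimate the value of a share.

Deferred-dividend DDM. At t=2 the remaining stream is a growing perpetuity with first payment D_3 = 9.74.
V_2 = D_3/(r−g) = 9.74/(0.072−0.0421) = 325.7525
P₀ = V_2/(1+r)^2 = 325.7525/(1+0.072)^2 = 283.4642

$283.46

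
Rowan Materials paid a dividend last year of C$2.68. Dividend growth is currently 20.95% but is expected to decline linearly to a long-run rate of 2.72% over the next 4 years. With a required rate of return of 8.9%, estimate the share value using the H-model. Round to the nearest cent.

C$60.36

H-model: P₀ = D₀[(1+g_L) + H(g_S−g_L)]/(r−g_L), with H = 4/2 = 2.
P₀ = 2.68 × [(1+0.0272) + 2×(0.2095−0.0272)] / (0.089−0.0272)
   = 2.68 × 1.3918 / 0.0618 = 60.3564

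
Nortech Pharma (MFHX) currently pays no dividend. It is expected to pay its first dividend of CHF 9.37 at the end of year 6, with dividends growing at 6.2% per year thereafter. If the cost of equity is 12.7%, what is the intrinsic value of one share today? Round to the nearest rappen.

Deferred-dividend DDM. At t=5 the remaining stream is a growing perpetuity with first payment D_6 = 9.37.
V_5 = D_6/(r−g) = 9.37/(0.127−0.062) = 144.1538
P₀ = V_5/(1+r)^5 = 144.1538/(1+0.127)^5 = 79.2879

CHF 79.29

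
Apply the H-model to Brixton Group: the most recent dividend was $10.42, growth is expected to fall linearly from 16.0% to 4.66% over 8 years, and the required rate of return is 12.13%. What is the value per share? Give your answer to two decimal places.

H-model: P₀ = D₀[(1+g_L) + H(g_S−g_L)]/(r−g_L), with H = 8/2 = 4.
P₀ = 10.42 × [(1+0.0466) + 4×(0.16−0.0466)] / (0.1213−0.0466)
   = 10.42 × 1.5002 / 0.0747 = 209.2648

$209.26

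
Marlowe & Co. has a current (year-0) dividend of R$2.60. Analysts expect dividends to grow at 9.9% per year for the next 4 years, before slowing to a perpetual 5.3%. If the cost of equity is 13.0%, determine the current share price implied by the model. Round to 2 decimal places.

R$41.52

Two-stage DDM. Project D₁…D_4 at 0.099, terminal growth 0.053, discount at r = 0.13.
D_1 = 2.8574
D_2 = 3.1403
D_3 = 3.4512
D_4 = 3.7928
Terminal value at t=4: TV = D_5/(r−g) = 3.9939/(0.13−0.053) = 51.8683
P₀ = 2.8574/(1+0.13)^1 + 3.1403/(1+0.13)^2 + 3.4512/(1+0.13)^3 + 3.7928/(1+0.13)^4 + 51.8683/(1+0.13)^4 = 41.5178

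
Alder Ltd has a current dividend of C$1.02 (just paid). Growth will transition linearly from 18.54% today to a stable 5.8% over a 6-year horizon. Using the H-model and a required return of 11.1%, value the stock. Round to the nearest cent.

H-model: P₀ = D₀[(1+g_L) + H(g_S−g_L)]/(r−g_L), with H = 6/2 = 3.
P₀ = 1.02 × [(1+0.058) + 3×(0.1854−0.058)] / (0.111−0.058)
   = 1.02 × 1.4402 / 0.053 = 27.7171

C$27.72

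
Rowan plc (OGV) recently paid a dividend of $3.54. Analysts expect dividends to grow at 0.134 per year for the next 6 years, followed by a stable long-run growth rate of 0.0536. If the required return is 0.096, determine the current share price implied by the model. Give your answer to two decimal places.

$131.90

Two-stage DDM. Project D₁…D_6 at 0.134, terminal growth 0.0536, discount at r = 0.096.
D_1 = 4.0144
D_2 = 4.5523
D_3 = 5.1623
D_4 = 5.8540
D_5 = 6.6385
D_6 = 7.5280
Terminal value at t=6: TV = D_7/(r−g) = 7.9315/(0.096−0.0536) = 187.0646
P₀ = 4.0144/(1+0.096)^1 + 4.5523/(1+0.096)^2 + 5.1623/(1+0.096)^3 + 5.8540/(1+0.096)^4 + 6.6385/(1+0.096)^5 + 7.5280/(1+0.096)^6 + 187.0646/(1+0.096)^6 = 131.8982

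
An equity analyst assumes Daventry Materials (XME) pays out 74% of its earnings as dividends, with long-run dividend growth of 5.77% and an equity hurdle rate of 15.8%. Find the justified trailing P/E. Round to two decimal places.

Justified trailing P/E = b(1+g)/(r−g) = 0.74×(1+0.0577)/(0.158−0.0577) = 7.8036

7.80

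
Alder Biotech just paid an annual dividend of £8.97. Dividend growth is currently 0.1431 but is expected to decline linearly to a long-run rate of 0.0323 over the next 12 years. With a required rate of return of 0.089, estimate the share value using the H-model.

£268.48

H-model: P₀ = D₀[(1+g_L) + H(g_S−g_L)]/(r−g_L), with H = 12/2 = 6.
P₀ = 8.97 × [(1+0.0323) + 6×(0.1431−0.0323)] / (0.089−0.0323)
   = 8.97 × 1.6971 / 0.0567 = 268.4830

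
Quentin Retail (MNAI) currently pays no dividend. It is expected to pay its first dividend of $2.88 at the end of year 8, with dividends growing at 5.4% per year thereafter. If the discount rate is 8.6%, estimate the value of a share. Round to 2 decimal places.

Deferred-dividend DDM. At t=7 the remaining stream is a growing perpetuity with first payment D_8 = 2.88.
V_7 = D_8/(r−g) = 2.88/(0.086−0.054) = 90.0000
P₀ = V_7/(1+r)^7 = 90.0000/(1+0.086)^7 = 50.5166

$50.52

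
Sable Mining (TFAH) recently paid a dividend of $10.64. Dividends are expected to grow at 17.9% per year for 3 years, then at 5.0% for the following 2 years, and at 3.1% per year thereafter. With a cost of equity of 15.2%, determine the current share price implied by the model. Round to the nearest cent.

Three-stage DDM. Project D₁…D_5; terminal Gordon value at t=5 with g = 0.031; discount at r = 0.152.
D_1 = 12.5446
D_2 = 14.7900
D_3 = 17.4375
D_4 = 18.3093
D_5 = 19.2248
TV_5 = 19.8208/(0.152−0.031) = 163.8079
P₀ = Σ Dₜ/(1+r)ᵗ + TV_5/(1+r)^5 = 134.0481

$134.05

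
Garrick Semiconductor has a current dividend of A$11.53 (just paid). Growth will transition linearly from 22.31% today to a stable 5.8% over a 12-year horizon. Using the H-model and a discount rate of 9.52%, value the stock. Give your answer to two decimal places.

H-model: P₀ = D₀[(1+g_L) + H(g_S−g_L)]/(r−g_L), with H = 12/2 = 6.
P₀ = 11.53 × [(1+0.058) + 6×(0.2231−0.058)] / (0.0952−0.058)
   = 11.53 × 2.0486 / 0.0372 = 634.9559

A$634.96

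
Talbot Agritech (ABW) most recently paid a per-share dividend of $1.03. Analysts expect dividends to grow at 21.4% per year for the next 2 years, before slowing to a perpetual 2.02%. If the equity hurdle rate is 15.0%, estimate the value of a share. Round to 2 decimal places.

$11.26

Two-stage DDM. Project D₁…D_2 at 0.214, terminal growth 0.0202, discount at r = 0.15.
D_1 = 1.2504
D_2 = 1.5180
Terminal value at t=2: TV = D_3/(r−g) = 1.5487/(0.15−0.0202) = 11.9312
P₀ = 1.2504/(1+0.15)^1 + 1.5180/(1+0.15)^2 + 11.9312/(1+0.15)^2 = 11.2569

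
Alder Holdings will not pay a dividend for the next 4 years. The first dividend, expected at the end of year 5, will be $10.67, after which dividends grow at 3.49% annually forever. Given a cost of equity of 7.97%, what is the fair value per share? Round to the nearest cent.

Deferred-dividend DDM. At t=4 the remaining stream is a growing perpetuity with first payment D_5 = 10.67.
V_4 = D_5/(r−g) = 10.67/(0.0797−0.0349) = 238.1696
P₀ = V_4/(1+r)^4 = 238.1696/(1+0.0797)^4 = 175.2564

$175.26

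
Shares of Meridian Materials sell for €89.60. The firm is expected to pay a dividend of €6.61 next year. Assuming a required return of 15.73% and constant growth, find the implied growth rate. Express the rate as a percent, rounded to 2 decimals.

8.35%

From P₀ = D₁/(r − g), the implied growth is g = r − D₁/P₀.
g = 0.1573 − 6.61/89.60 = 0.1573 − 0.07377 = 0.08353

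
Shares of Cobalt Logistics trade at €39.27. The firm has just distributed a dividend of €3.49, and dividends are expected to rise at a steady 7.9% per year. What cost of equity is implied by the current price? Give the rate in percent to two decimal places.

Rearranging the constant-growth DDM: r = D₁/P₀ + g.
D₁ = 3.49 × (1 + 0.079) = 3.7657.
r = 3.7657 / 39.27 + 0.079 = 0.09589 + 0.079 = 0.17489

17.49%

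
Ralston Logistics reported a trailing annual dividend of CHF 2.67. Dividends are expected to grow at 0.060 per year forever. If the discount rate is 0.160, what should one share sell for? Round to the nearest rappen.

CHF 28.30

Gordon growth model: P₀ = D₁/(r − g). D₁ = 2.67 × (1 + 0.06) = 2.8302.
P₀ = 2.8302 / (0.16 − 0.06) = 2.8302 / 0.1 = 28.3020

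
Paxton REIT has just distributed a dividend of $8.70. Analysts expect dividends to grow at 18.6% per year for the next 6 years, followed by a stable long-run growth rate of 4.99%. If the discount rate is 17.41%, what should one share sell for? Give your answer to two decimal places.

Two-stage DDM. Project D₁…D_6 at 0.186, terminal growth 0.0499, discount at r = 0.1741.
D_1 = 10.3182
D_2 = 12.2374
D_3 = 14.5135
D_4 = 17.2131
D_5 = 20.4147
D_6 = 24.2118
Terminal value at t=6: TV = D_7/(r−g) = 25.4200/(0.1741−0.0499) = 204.6698
P₀ = 10.3182/(1+0.1741)^1 + 12.2374/(1+0.1741)^2 + 14.5135/(1+0.1741)^3 + 17.2131/(1+0.1741)^4 + 20.4147/(1+0.1741)^5 + 24.2118/(1+0.1741)^6 + 204.6698/(1+0.1741)^6 = 132.2143

$132.21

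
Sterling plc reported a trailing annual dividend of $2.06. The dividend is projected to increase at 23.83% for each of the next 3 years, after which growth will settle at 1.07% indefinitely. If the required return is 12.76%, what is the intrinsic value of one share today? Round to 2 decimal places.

Two-stage DDM. Project D₁…D_3 at 0.2383, terminal growth 0.0107, discount at r = 0.1276.
D_1 = 2.5509
D_2 = 3.1588
D_3 = 3.9115
Terminal value at t=3: TV = D_4/(r−g) = 3.9534/(0.1276−0.0107) = 33.8184
P₀ = 2.5509/(1+0.1276)^1 + 3.1588/(1+0.1276)^2 + 3.9115/(1+0.1276)^3 + 33.8184/(1+0.1276)^3 = 31.0626

$31.06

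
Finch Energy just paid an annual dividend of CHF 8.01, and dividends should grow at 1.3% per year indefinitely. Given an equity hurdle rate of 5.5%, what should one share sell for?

CHF 193.19

Gordon growth model: P₀ = D₁/(r − g). D₁ = 8.01 × (1 + 0.013) = 8.1141.
P₀ = 8.1141 / (0.055 − 0.013) = 8.1141 / 0.042 = 193.1936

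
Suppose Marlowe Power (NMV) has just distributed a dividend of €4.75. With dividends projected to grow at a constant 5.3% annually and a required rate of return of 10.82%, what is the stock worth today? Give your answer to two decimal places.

€90.61

Gordon growth model: P₀ = D₁/(r − g). D₁ = 4.75 × (1 + 0.053) = 5.0017.
P₀ = 5.0017 / (0.1082 − 0.053) = 5.0017 / 0.0552 = 90.6114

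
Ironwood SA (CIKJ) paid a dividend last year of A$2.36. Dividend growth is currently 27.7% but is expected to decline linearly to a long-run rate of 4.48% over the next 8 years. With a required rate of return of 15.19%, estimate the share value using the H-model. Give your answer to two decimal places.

A$43.49

H-model: P₀ = D₀[(1+g_L) + H(g_S−g_L)]/(r−g_L), with H = 8/2 = 4.
P₀ = 2.36 × [(1+0.0448) + 4×(0.277−0.0448)] / (0.1519−0.0448)
   = 2.36 × 1.9736 / 0.1071 = 43.4892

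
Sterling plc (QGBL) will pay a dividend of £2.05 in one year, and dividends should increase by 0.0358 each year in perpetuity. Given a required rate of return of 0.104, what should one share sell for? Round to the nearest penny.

£30.06

Gordon growth model: P₀ = D₁/(r − g), with D₁ = 2.05 given directly.
P₀ = 2.0500 / (0.104 − 0.0358) = 2.0500 / 0.0682 = 30.0587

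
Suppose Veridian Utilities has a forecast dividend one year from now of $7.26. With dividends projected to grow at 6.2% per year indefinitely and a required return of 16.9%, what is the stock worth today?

$67.85

Gordon growth model: P₀ = D₁/(r − g), with D₁ = 7.26 given directly.
P₀ = 7.2600 / (0.169 − 0.062) = 7.2600 / 0.107 = 67.8505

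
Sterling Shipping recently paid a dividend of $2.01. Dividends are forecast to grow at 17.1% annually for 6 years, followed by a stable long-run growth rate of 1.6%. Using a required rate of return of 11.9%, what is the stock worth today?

Two-stage DDM. Project D₁…D_6 at 0.171, terminal growth 0.016, discount at r = 0.119.
D_1 = 2.3537
D_2 = 2.7562
D_3 = 3.2275
D_4 = 3.7794
D_5 = 4.4257
D_6 = 5.1825
Terminal value at t=6: TV = D_7/(r−g) = 5.2654/(0.119−0.016) = 51.1204
P₀ = 2.3537/(1+0.119)^1 + 2.7562/(1+0.119)^2 + 3.2275/(1+0.119)^3 + 3.7794/(1+0.119)^4 + 4.4257/(1+0.119)^5 + 5.1825/(1+0.119)^6 + 51.1204/(1+0.119)^6 = 40.2190

$40.22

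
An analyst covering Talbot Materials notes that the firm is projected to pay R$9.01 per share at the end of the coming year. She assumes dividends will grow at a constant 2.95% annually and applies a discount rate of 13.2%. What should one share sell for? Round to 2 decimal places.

R$87.90

Gordon growth model: P₀ = D₁/(r − g), with D₁ = 9.01 given directly.
P₀ = 9.0100 / (0.132 − 0.0295) = 9.0100 / 0.1025 = 87.9024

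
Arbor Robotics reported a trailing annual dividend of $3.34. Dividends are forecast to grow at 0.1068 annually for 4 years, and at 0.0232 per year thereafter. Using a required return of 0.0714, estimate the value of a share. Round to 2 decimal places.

$95.25

Two-stage DDM. Project D₁…D_4 at 0.1068, terminal growth 0.0232, discount at r = 0.0714.
D_1 = 3.6967
D_2 = 4.0915
D_3 = 4.5285
D_4 = 5.0121
Terminal value at t=4: TV = D_5/(r−g) = 5.1284/(0.0714−0.0232) = 106.3988
P₀ = 3.6967/(1+0.0714)^1 + 4.0915/(1+0.0714)^2 + 4.5285/(1+0.0714)^3 + 5.0121/(1+0.0714)^4 + 106.3988/(1+0.0714)^4 = 95.2483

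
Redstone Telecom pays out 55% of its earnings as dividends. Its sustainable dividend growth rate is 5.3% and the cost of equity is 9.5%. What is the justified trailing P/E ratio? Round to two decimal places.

Justified trailing P/E = b(1+g)/(r−g) = 0.55×(1+0.053)/(0.095−0.053) = 13.7893

13.79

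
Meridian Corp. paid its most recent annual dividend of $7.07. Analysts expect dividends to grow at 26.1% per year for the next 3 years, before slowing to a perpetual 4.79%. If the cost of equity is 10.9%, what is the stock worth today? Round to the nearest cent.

Two-stage DDM. Project D₁…D_3 at 0.261, terminal growth 0.0479, discount at r = 0.109.
D_1 = 8.9153
D_2 = 11.2422
D_3 = 14.1764
Terminal value at t=3: TV = D_4/(r−g) = 14.8554/(0.109−0.0479) = 243.1327
P₀ = 8.9153/(1+0.109)^1 + 11.2422/(1+0.109)^2 + 14.1764/(1+0.109)^3 + 243.1327/(1+0.109)^3 = 205.8314

$205.83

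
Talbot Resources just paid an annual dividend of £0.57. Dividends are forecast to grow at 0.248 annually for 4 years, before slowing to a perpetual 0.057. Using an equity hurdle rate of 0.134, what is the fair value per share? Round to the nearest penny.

Two-stage DDM. Project D₁…D_4 at 0.248, terminal growth 0.057, discount at r = 0.134.
D_1 = 0.7114
D_2 = 0.8878
D_3 = 1.1079
D_4 = 1.3827
Terminal value at t=4: TV = D_5/(r−g) = 1.4615/(0.134−0.057) = 18.9809
P₀ = 0.7114/(1+0.134)^1 + 0.8878/(1+0.134)^2 + 1.1079/(1+0.134)^3 + 1.3827/(1+0.134)^4 + 18.9809/(1+0.134)^4 = 14.3915

£14.39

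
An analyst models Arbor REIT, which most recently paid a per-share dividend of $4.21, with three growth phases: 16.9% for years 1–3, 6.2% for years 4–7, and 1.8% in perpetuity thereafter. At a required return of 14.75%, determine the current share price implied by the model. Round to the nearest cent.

Three-stage DDM. Project D₁…D_7; terminal Gordon value at t=7 with g = 0.018; discount at r = 0.1475.
D_1 = 4.9215
D_2 = 5.7532
D_3 = 6.7255
D_4 = 7.1425
D_5 = 7.5853
D_6 = 8.0556
D_7 = 8.5551
TV_7 = 8.7091/(0.1475−0.018) = 67.2515
P₀ = Σ Dₜ/(1+r)ᵗ + TV_7/(1+r)^7 = 53.5056

$53.51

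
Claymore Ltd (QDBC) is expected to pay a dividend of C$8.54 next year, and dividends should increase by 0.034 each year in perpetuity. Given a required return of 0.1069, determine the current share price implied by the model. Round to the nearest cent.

C$117.15

Gordon growth model: P₀ = D₁/(r − g), with D₁ = 8.54 given directly.
P₀ = 8.5400 / (0.1069 − 0.034) = 8.5400 / 0.0729 = 117.1468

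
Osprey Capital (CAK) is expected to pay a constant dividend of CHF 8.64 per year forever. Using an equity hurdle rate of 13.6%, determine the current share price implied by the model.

Zero-growth DDM (perpetuity): P₀ = D/r = 8.64 / 0.136 = 63.5294

CHF 63.53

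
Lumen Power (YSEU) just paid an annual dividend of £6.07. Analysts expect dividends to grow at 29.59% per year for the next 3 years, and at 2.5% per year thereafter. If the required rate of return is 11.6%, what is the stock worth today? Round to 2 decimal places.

£131.79

Two-stage DDM. Project D₁…D_3 at 0.2959, terminal growth 0.025, discount at r = 0.116.
D_1 = 7.8661
D_2 = 10.1937
D_3 = 13.2100
Terminal value at t=3: TV = D_4/(r−g) = 13.5403/(0.116−0.025) = 148.7941
P₀ = 7.8661/(1+0.116)^1 + 10.1937/(1+0.116)^2 + 13.2100/(1+0.116)^3 + 148.7941/(1+0.116)^3 = 131.7889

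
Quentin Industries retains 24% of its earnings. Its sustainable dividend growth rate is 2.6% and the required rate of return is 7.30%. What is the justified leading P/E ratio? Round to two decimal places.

16.17

Payout ratio b = 1 − 0.24 = 0.76.
Justified leading P/E = b/(r−g) = 0.76/(0.073−0.026) = 16.1702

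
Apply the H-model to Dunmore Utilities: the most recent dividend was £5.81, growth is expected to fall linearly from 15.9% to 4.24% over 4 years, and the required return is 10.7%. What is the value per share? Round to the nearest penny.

H-model: P₀ = D₀[(1+g_L) + H(g_S−g_L)]/(r−g_L), with H = 4/2 = 2.
P₀ = 5.81 × [(1+0.0424) + 2×(0.159−0.0424)] / (0.107−0.0424)
   = 5.81 × 1.2756 / 0.0646 = 114.7250

£114.73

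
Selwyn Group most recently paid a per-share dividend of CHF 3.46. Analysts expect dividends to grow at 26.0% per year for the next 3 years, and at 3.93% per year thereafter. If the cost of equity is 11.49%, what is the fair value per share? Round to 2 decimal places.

CHF 81.98

Two-stage DDM. Project D₁…D_3 at 0.26, terminal growth 0.0393, discount at r = 0.1149.
D_1 = 4.3596
D_2 = 5.4931
D_3 = 6.9213
Terminal value at t=3: TV = D_4/(r−g) = 7.1933/(0.1149−0.0393) = 95.1496
P₀ = 4.3596/(1+0.1149)^1 + 5.4931/(1+0.1149)^2 + 6.9213/(1+0.1149)^3 + 95.1496/(1+0.1149)^3 = 81.9831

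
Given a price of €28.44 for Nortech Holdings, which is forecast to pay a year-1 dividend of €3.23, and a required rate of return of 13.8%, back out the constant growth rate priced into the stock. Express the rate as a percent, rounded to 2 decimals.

From P₀ = D₁/(r − g), the implied growth is g = r − D₁/P₀.
g = 0.138 − 3.23/28.44 = 0.138 − 0.11357 = 0.02443

2.44%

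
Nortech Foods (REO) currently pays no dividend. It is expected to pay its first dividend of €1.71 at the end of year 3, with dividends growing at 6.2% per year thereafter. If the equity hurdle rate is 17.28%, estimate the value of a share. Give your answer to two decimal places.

€11.22

Deferred-dividend DDM. At t=2 the remaining stream is a growing perpetuity with first payment D_3 = 1.71.
V_2 = D_3/(r−g) = 1.71/(0.1728−0.062) = 15.4332
P₀ = V_2/(1+r)^2 = 15.4332/(1+0.1728)^2 = 11.2204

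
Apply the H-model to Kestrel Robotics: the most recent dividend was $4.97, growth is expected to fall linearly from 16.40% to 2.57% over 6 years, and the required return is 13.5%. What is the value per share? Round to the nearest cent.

$65.51

H-model: P₀ = D₀[(1+g_L) + H(g_S−g_L)]/(r−g_L), with H = 6/2 = 3.
P₀ = 4.97 × [(1+0.0257) + 3×(0.164−0.0257)] / (0.135−0.0257)
   = 4.97 × 1.4406 / 0.1093 = 65.5058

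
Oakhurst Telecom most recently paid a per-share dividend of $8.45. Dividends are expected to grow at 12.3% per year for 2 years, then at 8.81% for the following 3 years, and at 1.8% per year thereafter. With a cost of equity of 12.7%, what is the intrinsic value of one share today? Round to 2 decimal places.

Three-stage DDM. Project D₁…D_5; terminal Gordon value at t=5 with g = 0.018; discount at r = 0.127.
D_1 = 9.4893
D_2 = 10.6565
D_3 = 11.5954
D_4 = 12.6169
D_5 = 13.7285
TV_5 = 13.9756/(0.127−0.018) = 128.2165
P₀ = Σ Dₜ/(1+r)ᵗ + TV_5/(1+r)^5 = 110.8045

$110.80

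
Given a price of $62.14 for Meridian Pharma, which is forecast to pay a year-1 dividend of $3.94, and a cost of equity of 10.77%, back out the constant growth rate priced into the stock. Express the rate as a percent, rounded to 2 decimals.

4.43%

From P₀ = D₁/(r − g), the implied growth is g = r − D₁/P₀.
g = 0.1077 − 3.94/62.14 = 0.1077 − 0.06341 = 0.04429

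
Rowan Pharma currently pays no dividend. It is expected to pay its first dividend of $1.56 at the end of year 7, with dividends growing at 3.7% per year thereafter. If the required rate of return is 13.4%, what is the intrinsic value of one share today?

$7.56

Deferred-dividend DDM. At t=6 the remaining stream is a growing perpetuity with first payment D_7 = 1.56.
V_6 = D_7/(r−g) = 1.56/(0.134−0.037) = 16.0825
P₀ = V_6/(1+r)^6 = 16.0825/(1+0.134)^6 = 7.5627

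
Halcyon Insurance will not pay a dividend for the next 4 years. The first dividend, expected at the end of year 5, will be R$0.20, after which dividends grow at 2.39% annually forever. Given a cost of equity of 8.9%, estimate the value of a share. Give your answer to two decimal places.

Deferred-dividend DDM. At t=4 the remaining stream is a growing perpetuity with first payment D_5 = 0.20.
V_4 = D_5/(r−g) = 0.20/(0.089−0.0239) = 3.0722
P₀ = V_4/(1+r)^4 = 3.0722/(1+0.089)^4 = 2.1844

R$2.18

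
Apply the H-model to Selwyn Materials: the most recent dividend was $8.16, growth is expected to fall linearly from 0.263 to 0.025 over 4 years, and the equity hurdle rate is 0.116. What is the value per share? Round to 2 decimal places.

H-model: P₀ = D₀[(1+g_L) + H(g_S−g_L)]/(r−g_L), with H = 4/2 = 2.
P₀ = 8.16 × [(1+0.025) + 2×(0.263−0.025)] / (0.116−0.025)
   = 8.16 × 1.5010 / 0.091 = 134.5952

$134.60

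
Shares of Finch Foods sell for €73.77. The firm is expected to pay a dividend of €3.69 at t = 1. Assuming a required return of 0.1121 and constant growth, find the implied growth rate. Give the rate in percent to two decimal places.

From P₀ = D₁/(r − g), the implied growth is g = r − D₁/P₀.
g = 0.1121 − 3.69/73.77 = 0.1121 − 0.05002 = 0.06208

6.21%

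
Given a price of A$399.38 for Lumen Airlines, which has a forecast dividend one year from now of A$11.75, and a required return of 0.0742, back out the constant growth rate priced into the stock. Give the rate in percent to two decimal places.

4.48%

From P₀ = D₁/(r − g), the implied growth is g = r − D₁/P₀.
g = 0.0742 − 11.75/399.38 = 0.0742 − 0.02942 = 0.04478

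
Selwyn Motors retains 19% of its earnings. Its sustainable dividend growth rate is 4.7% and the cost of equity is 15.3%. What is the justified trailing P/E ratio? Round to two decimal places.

8.00

Payout ratio b = 1 − 0.19 = 0.81.
Justified trailing P/E = b(1+g)/(r−g) = 0.81×(1+0.047)/(0.153−0.047) = 8.0007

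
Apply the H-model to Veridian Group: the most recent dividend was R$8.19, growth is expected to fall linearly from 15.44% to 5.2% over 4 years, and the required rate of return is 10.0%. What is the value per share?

R$214.44

H-model: P₀ = D₀[(1+g_L) + H(g_S−g_L)]/(r−g_L), with H = 4/2 = 2.
P₀ = 8.19 × [(1+0.052) + 2×(0.1544−0.052)] / (0.1−0.052)
   = 8.19 × 1.2568 / 0.048 = 214.4415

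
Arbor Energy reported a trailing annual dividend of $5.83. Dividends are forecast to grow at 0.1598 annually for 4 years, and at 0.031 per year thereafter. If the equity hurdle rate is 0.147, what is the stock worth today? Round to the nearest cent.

$78.15

Two-stage DDM. Project D₁…D_4 at 0.1598, terminal growth 0.031, discount at r = 0.147.
D_1 = 6.7616
D_2 = 7.8421
D_3 = 9.0953
D_4 = 10.5487
Terminal value at t=4: TV = D_5/(r−g) = 10.8758/(0.147−0.031) = 93.7566
P₀ = 6.7616/(1+0.147)^1 + 7.8421/(1+0.147)^2 + 9.0953/(1+0.147)^3 + 10.5487/(1+0.147)^4 + 93.7566/(1+0.147)^4 = 78.1465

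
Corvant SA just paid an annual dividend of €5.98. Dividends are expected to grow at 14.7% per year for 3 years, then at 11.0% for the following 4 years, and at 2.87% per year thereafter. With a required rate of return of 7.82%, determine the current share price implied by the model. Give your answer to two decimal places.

Three-stage DDM. Project D₁…D_7; terminal Gordon value at t=7 with g = 0.0287; discount at r = 0.0782.
D_1 = 6.8591
D_2 = 7.8673
D_3 = 9.0238
D_4 = 10.0165
D_5 = 11.1183
D_6 = 12.3413
D_7 = 13.6988
TV_7 = 14.0920/(0.0782−0.0287) = 284.6865
P₀ = Σ Dₜ/(1+r)ᵗ + TV_7/(1+r)^7 = 219.3756

€219.38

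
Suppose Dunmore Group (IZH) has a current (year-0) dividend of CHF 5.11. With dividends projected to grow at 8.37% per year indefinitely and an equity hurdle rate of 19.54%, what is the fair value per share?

Gordon growth model: P₀ = D₁/(r − g). D₁ = 5.11 × (1 + 0.0837) = 5.5377.
P₀ = 5.5377 / (0.1954 − 0.0837) = 5.5377 / 0.1117 = 49.5766

CHF 49.58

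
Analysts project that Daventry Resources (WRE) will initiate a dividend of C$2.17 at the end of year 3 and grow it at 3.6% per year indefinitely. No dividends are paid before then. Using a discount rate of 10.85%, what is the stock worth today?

Deferred-dividend DDM. At t=2 the remaining stream is a growing perpetuity with first payment D_3 = 2.17.
V_2 = D_3/(r−g) = 2.17/(0.1085−0.036) = 29.9310
P₀ = V_2/(1+r)^2 = 29.9310/(1+0.1085)^2 = 24.3585

C$24.36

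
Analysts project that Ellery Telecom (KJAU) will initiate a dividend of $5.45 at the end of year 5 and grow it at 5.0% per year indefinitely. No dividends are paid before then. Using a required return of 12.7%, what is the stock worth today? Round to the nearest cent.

$43.87

Deferred-dividend DDM. At t=4 the remaining stream is a growing perpetuity with first payment D_5 = 5.45.
V_4 = D_5/(r−g) = 5.45/(0.127−0.05) = 70.7792
P₀ = V_4/(1+r)^4 = 70.7792/(1+0.127)^4 = 43.8743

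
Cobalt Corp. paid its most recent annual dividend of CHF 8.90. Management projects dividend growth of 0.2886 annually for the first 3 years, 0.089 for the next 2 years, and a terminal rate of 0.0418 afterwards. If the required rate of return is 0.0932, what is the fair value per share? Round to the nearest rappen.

CHF 359.59

Three-stage DDM. Project D₁…D_5; terminal Gordon value at t=5 with g = 0.0418; discount at r = 0.0932.
D_1 = 11.4685
D_2 = 14.7784
D_3 = 19.0434
D_4 = 20.7383
D_5 = 22.5840
TV_5 = 23.5280/(0.0932−0.0418) = 457.7427
P₀ = Σ Dₜ/(1+r)ᵗ + TV_5/(1+r)^5 = 359.5902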